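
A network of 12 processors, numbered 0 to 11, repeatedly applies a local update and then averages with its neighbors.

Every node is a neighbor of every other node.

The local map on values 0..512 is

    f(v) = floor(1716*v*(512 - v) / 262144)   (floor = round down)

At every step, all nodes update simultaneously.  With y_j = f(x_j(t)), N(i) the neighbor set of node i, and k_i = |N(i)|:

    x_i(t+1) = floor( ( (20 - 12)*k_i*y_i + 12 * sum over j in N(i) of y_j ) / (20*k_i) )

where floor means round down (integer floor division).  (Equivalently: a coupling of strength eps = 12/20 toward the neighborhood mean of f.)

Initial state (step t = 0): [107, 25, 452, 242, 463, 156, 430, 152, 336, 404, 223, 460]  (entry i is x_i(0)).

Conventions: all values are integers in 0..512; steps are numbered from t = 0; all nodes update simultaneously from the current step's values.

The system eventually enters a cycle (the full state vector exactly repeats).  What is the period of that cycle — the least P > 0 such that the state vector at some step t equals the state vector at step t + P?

Answer: 4
Key observation: The state at step 6, [426, 426, 426, 426, 426, 426, 426, 426, 426, 426, 426, 426], reappears at step 10 — and no state repeats earlier — so the cycle the system enters has period 4.

Derivation:
t=0: [107, 25, 452, 242, 463, 156, 430, 152, 336, 404, 223, 460]
t=1: [278, 208, 241, 328, 231, 306, 260, 304, 314, 279, 326, 234]
t=2: [418, 414, 419, 408, 418, 414, 419, 414, 412, 418, 408, 418]
t=3: [260, 263, 260, 267, 260, 263, 260, 263, 265, 260, 267, 260]
t=4: [428, 428, 428, 428, 428, 428, 428, 428, 428, 428, 428, 428]
t=5: [235, 235, 235, 235, 235, 235, 235, 235, 235, 235, 235, 235]
t=6: [426, 426, 426, 426, 426, 426, 426, 426, 426, 426, 426, 426]
t=7: [239, 239, 239, 239, 239, 239, 239, 239, 239, 239, 239, 239]
t=8: [427, 427, 427, 427, 427, 427, 427, 427, 427, 427, 427, 427]
t=9: [237, 237, 237, 237, 237, 237, 237, 237, 237, 237, 237, 237]
t=10: [426, 426, 426, 426, 426, 426, 426, 426, 426, 426, 426, 426]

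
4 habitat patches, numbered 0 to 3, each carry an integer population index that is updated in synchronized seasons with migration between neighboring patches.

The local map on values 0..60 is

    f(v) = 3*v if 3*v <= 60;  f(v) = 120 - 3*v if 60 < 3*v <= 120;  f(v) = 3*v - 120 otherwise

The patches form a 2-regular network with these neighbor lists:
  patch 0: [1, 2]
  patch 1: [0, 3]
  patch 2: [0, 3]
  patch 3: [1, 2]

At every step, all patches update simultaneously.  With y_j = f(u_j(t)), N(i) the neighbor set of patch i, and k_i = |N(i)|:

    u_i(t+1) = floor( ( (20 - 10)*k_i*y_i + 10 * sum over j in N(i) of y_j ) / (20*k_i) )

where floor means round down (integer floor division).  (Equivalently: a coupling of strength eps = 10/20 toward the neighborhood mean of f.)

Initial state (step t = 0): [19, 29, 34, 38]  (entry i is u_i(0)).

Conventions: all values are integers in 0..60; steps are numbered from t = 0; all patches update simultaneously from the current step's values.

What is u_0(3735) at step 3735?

Simulating step by step:
t=0: [19, 29, 34, 38]
t=1: [41, 32, 24, 15]
t=2: [19, 24, 36, 40]
t=3: [43, 38, 20, 15]
t=4: [21, 16, 43, 39]
t=5: [42, 39, 19, 15]
t=6: [18, 14, 41, 37]
t=7: [38, 36, 17, 15]
t=8: [18, 18, 38, 38]
t=9: [42, 42, 18, 18]
t=10: [18, 18, 42, 42]
t=11: [42, 42, 18, 18]

Answer: u_0(3735) = 42
Key observation: The state at step 9, [42, 42, 18, 18], reappears at step 11: the system is in a cycle of period 2 from step 9 on.  Therefore the state at step 3735 equals the state at step 9 + ((3735 - 9) mod 2) = 9, which is [42, 42, 18, 18].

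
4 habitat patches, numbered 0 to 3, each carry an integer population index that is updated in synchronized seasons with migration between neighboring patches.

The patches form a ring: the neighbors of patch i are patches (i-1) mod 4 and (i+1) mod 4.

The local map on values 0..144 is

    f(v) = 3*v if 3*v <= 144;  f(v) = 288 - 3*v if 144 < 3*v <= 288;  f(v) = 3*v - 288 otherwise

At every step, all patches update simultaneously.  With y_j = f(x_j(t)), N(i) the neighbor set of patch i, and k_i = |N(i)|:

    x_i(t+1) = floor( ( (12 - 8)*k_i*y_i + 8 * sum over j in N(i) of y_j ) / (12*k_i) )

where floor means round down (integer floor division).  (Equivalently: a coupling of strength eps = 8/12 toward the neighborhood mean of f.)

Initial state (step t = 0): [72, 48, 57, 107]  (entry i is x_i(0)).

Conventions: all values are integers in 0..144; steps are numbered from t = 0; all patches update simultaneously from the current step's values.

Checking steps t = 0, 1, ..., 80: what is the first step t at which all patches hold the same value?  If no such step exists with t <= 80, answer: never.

Simulating step by step:
t=0: [72, 48, 57, 107]  (not all equal)
t=1: [83, 111, 98, 74]  (not all equal)
t=2: [50, 30, 39, 37]  (not all equal)
t=3: [113, 115, 106, 122]  (not all equal)
t=4: [62, 46, 55, 53]  (not all equal)
t=5: [123, 121, 130, 118]  (not all equal)
t=6: [74, 86, 81, 83]  (not all equal)
t=7: [45, 47, 38, 50]  (not all equal)
t=8: [138, 130, 131, 129]  (not all equal)
t=9: [109, 111, 102, 110]  (not all equal)
t=10: [42, 34, 35, 33]  (not all equal)
t=11: [109, 111, 102, 110]  (not all equal)

Answer: never
Key observation: The state at step 9 reappears at step 11 — the system is in a cycle of period 2 from step 9 on.  No step 0..11 is synchronized, and the cycle repeats forever, so no step up to 80 (or ever) has all patches equal.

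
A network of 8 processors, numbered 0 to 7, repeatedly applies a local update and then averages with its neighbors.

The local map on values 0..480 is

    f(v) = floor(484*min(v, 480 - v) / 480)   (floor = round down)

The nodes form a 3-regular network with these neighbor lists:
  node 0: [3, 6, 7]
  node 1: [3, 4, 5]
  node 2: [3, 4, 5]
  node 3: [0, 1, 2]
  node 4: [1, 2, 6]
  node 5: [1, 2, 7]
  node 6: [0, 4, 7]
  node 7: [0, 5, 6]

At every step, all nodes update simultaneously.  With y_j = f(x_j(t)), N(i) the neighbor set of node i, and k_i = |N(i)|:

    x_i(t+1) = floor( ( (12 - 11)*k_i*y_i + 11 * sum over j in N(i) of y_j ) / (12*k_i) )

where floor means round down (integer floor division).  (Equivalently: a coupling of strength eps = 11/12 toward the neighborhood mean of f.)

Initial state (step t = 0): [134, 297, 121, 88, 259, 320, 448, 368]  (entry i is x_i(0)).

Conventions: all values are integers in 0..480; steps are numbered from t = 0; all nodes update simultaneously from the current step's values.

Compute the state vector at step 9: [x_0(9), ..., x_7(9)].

Answer: [135, 136, 136, 135, 135, 135, 135, 135]

Derivation:
t=0: [134, 297, 121, 88, 259, 320, 448, 368]
t=1: [82, 159, 154, 142, 121, 141, 145, 109]
t=2: [128, 137, 137, 133, 151, 141, 107, 122]
t=3: [121, 142, 142, 134, 129, 133, 132, 125]
t=4: [130, 133, 133, 135, 138, 137, 126, 129]
t=5: [131, 137, 137, 133, 132, 133, 132, 131]
t=6: [132, 134, 134, 135, 136, 135, 132, 132]
t=7: [133, 136, 136, 134, 134, 134, 134, 133]
t=8: [134, 135, 135, 135, 136, 135, 134, 134]
t=9: [135, 136, 136, 135, 135, 135, 135, 135]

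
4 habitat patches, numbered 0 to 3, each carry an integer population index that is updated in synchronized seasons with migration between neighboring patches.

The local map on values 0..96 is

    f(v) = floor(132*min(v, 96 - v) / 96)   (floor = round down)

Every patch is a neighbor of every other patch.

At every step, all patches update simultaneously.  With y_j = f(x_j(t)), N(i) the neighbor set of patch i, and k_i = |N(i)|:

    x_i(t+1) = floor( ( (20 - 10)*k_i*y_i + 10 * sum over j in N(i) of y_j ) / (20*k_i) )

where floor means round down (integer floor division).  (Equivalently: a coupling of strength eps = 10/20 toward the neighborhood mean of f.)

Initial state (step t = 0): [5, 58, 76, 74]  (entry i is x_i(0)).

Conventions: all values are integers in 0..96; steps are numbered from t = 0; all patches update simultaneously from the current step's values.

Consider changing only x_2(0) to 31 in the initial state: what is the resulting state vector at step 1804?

Simulating step by step:
t=0: [5, 58, 31, 74]
t=1: [23, 39, 35, 31]
t=2: [39, 46, 45, 43]
t=3: [57, 60, 59, 59]
t=4: [51, 50, 50, 50]
t=5: [62, 62, 62, 62]
t=6: [46, 46, 46, 46]
t=7: [63, 63, 63, 63]
t=8: [45, 45, 45, 45]
t=9: [61, 61, 61, 61]
t=10: [48, 48, 48, 48]
t=11: [66, 66, 66, 66]
t=12: [41, 41, 41, 41]
t=13: [56, 56, 56, 56]
t=14: [55, 55, 55, 55]
t=15: [56, 56, 56, 56]

Answer: [55, 55, 55, 55]
Key observation: The state at step 13, [56, 56, 56, 56], reappears at step 15: the system is in a cycle of period 2 from step 13 on.  Therefore the state at step 1804 equals the state at step 13 + ((1804 - 13) mod 2) = 14, which is [55, 55, 55, 55].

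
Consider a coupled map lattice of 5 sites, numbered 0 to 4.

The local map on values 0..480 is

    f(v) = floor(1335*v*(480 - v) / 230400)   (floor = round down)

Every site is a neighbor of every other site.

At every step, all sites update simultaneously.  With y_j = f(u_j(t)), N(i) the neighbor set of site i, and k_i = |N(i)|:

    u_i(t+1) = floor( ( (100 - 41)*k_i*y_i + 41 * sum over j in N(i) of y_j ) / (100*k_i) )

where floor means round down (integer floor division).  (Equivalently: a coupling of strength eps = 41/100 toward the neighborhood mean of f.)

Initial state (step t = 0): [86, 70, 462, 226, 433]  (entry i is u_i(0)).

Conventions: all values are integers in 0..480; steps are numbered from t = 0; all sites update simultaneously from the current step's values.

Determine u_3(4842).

Simulating step by step:
t=0: [86, 70, 462, 226, 433]
t=1: [183, 168, 111, 249, 145]
t=2: [303, 298, 266, 312, 287]
t=3: [312, 314, 321, 309, 317]
t=4: [301, 301, 298, 303, 300]
t=5: [312, 312, 312, 311, 312]
t=6: [303, 303, 303, 303, 303]
t=7: [310, 310, 310, 310, 310]
t=8: [305, 305, 305, 305, 305]
t=9: [309, 309, 309, 309, 309]
t=10: [306, 306, 306, 306, 306]
t=11: [308, 308, 308, 308, 308]
t=12: [306, 306, 306, 306, 306]

Answer: u_3(4842) = 306
Key observation: The state at step 10, [306, 306, 306, 306, 306], reappears at step 12: the system is in a cycle of period 2 from step 10 on.  Therefore the state at step 4842 equals the state at step 10 + ((4842 - 10) mod 2) = 10, which is [306, 306, 306, 306, 306].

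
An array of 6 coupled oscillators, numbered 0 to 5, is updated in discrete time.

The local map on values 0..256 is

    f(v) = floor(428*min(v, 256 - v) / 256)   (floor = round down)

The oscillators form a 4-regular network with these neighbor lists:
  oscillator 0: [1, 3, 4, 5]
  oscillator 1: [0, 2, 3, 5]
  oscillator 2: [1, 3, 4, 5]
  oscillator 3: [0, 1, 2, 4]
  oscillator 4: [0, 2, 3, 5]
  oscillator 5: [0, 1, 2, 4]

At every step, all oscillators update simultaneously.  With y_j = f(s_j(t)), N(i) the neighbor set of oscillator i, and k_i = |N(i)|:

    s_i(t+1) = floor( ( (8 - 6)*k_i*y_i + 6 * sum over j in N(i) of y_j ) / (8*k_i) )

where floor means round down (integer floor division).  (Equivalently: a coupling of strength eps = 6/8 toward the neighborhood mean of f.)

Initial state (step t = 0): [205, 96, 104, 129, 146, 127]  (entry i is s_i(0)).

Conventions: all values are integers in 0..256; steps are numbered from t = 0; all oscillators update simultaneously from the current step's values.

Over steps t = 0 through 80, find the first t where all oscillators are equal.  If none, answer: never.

Answer: 5
Key observation: Synchronization is absorbing here: once all oscillators are equal they stay equal, and step 5 is the first all-equal step.

Derivation:
t=0: [205, 96, 104, 129, 146, 127]  (not all equal)
t=1: [165, 167, 187, 165, 173, 165]  (not all equal)
t=2: [148, 144, 139, 141, 141, 141]  (not all equal)
t=3: [188, 189, 191, 189, 190, 189]  (not all equal)
t=4: [111, 111, 110, 111, 110, 111]  (not all equal)
t=5: [184, 184, 184, 184, 184, 184]  (all equal)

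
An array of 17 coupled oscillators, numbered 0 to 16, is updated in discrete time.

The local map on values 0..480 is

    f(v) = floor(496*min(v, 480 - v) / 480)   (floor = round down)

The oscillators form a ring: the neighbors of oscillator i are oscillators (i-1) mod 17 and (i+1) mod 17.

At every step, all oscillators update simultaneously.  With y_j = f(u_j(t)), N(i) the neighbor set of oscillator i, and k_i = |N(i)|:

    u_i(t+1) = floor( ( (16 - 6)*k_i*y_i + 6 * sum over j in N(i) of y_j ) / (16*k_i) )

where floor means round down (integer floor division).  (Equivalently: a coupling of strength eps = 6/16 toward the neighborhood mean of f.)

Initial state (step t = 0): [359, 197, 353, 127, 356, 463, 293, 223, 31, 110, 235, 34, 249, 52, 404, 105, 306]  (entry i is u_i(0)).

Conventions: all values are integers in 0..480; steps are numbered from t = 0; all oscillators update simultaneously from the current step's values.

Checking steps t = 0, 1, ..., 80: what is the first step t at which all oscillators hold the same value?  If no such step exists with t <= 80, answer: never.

Simulating step by step:
t=0: [359, 197, 353, 127, 356, 463, 293, 223, 31, 110, 235, 34, 249, 52, 404, 105, 306]  (not all equal)
t=1: [149, 174, 144, 130, 107, 70, 166, 185, 84, 122, 179, 111, 165, 92, 78, 115, 155]  (not all equal)
t=2: [159, 168, 151, 132, 107, 97, 156, 167, 113, 129, 160, 137, 145, 106, 89, 118, 150]  (not all equal)
t=3: [164, 168, 155, 134, 113, 113, 151, 159, 129, 135, 154, 147, 140, 113, 100, 121, 150]  (not all equal)
t=4: [167, 169, 158, 138, 120, 123, 150, 156, 139, 141, 153, 151, 140, 118, 109, 126, 152]  (not all equal)
t=5: [169, 171, 161, 142, 127, 131, 150, 156, 146, 147, 155, 154, 141, 123, 117, 131, 154]  (not all equal)
t=6: [171, 173, 164, 146, 134, 138, 152, 157, 152, 152, 158, 156, 144, 129, 124, 136, 157]  (not all equal)
t=7: [173, 175, 167, 151, 141, 144, 155, 160, 157, 158, 161, 158, 147, 134, 131, 141, 160]  (not all equal)
t=8: [175, 178, 170, 156, 147, 149, 158, 163, 162, 163, 164, 161, 150, 139, 137, 146, 163]  (not all equal)
t=9: [178, 180, 173, 161, 153, 154, 162, 166, 167, 168, 168, 164, 154, 144, 143, 151, 166]  (not all equal)
t=10: [181, 183, 177, 166, 159, 160, 166, 170, 172, 172, 172, 167, 158, 149, 148, 157, 170]  (not all equal)
t=11: [185, 187, 181, 171, 165, 165, 170, 174, 176, 177, 176, 171, 162, 154, 154, 162, 174]  (not all equal)
t=12: [189, 191, 186, 176, 171, 170, 174, 178, 180, 181, 180, 175, 167, 160, 160, 167, 179]  (not all equal)
t=13: [193, 195, 190, 182, 176, 175, 179, 182, 185, 186, 185, 179, 172, 166, 166, 172, 183]  (not all equal)
t=14: [197, 199, 195, 188, 182, 180, 184, 187, 190, 191, 189, 184, 177, 172, 172, 178, 188]  (not all equal)
t=15: [201, 203, 200, 194, 188, 187, 189, 193, 195, 196, 194, 189, 182, 177, 178, 183, 193]  (not all equal)
t=16: [205, 208, 205, 200, 194, 193, 195, 198, 200, 201, 199, 194, 188, 183, 183, 189, 198]  (not all equal)
t=17: [210, 212, 210, 205, 200, 199, 201, 203, 205, 206, 204, 199, 194, 189, 190, 195, 203]  (not all equal)
t=18: [215, 218, 216, 211, 206, 205, 207, 209, 210, 211, 209, 205, 200, 196, 196, 201, 209]  (not all equal)
t=19: [221, 224, 222, 217, 212, 211, 213, 215, 216, 217, 214, 210, 206, 202, 202, 207, 214]  (not all equal)
t=20: [227, 230, 228, 224, 219, 218, 220, 221, 223, 223, 220, 216, 212, 208, 208, 213, 220]  (not all equal)
t=21: [233, 236, 234, 230, 226, 225, 226, 228, 229, 229, 226, 223, 218, 214, 215, 220, 227]  (not all equal)
t=22: [239, 242, 240, 237, 233, 232, 233, 234, 235, 235, 233, 229, 225, 221, 222, 227, 233]  (not all equal)
t=23: [244, 245, 246, 244, 240, 239, 240, 241, 241, 241, 239, 236, 232, 228, 229, 234, 240]  (not all equal)
t=24: [243, 242, 241, 243, 246, 246, 247, 246, 246, 246, 245, 242, 239, 235, 236, 241, 245]  (not all equal)
t=25: [243, 245, 245, 243, 241, 240, 240, 240, 241, 241, 242, 244, 245, 242, 243, 244, 243]  (not all equal)
t=26: [243, 242, 242, 244, 246, 247, 248, 247, 246, 245, 244, 243, 242, 244, 244, 243, 243]  (not all equal)
t=27: [244, 244, 244, 243, 241, 240, 239, 240, 241, 242, 243, 244, 244, 243, 243, 243, 244]  (not all equal)
t=28: [243, 243, 243, 244, 246, 247, 246, 247, 246, 245, 244, 243, 243, 243, 244, 243, 243]  (not all equal)
t=29: [244, 244, 243, 242, 241, 240, 240, 240, 241, 242, 243, 243, 244, 243, 243, 243, 244]  (not all equal)
t=30: [243, 243, 244, 245, 246, 247, 248, 247, 246, 245, 244, 243, 243, 243, 244, 243, 243]  (not all equal)
t=31: [244, 243, 243, 242, 241, 240, 239, 240, 241, 242, 243, 243, 244, 243, 243, 243, 244]  (not all equal)
t=32: [243, 243, 244, 245, 246, 247, 246, 247, 246, 245, 244, 243, 243, 243, 244, 243, 243]  (not all equal)
t=33: [244, 243, 243, 242, 241, 240, 240, 240, 241, 242, 243, 243, 244, 243, 243, 243, 244]  (not all equal)
t=34: [243, 243, 244, 245, 246, 247, 248, 247, 246, 245, 244, 243, 243, 243, 244, 243, 243]  (not all equal)

Answer: never
Key observation: The state at step 30 reappears at step 34 — the system is in a cycle of period 4 from step 30 on.  No step 0..34 is synchronized, and the cycle repeats forever, so no step up to 80 (or ever) has all oscillators equal.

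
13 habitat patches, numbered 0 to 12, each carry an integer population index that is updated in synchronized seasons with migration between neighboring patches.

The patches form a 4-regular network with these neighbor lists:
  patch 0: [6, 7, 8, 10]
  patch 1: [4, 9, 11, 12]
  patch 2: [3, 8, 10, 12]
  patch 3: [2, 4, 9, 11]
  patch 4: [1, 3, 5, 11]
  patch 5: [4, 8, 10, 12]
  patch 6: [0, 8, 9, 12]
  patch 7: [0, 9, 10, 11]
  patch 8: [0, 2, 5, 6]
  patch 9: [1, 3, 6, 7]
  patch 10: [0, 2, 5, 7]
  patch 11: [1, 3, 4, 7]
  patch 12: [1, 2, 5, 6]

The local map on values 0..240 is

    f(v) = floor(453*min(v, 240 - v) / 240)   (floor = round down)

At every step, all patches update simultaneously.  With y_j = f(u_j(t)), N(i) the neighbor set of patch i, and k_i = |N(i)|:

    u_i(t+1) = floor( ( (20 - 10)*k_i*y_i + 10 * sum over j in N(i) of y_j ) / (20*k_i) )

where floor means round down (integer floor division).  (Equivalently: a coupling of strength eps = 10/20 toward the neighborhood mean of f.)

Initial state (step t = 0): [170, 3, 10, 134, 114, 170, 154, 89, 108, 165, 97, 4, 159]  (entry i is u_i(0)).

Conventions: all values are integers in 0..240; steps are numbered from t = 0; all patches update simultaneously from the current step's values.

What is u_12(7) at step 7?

Simulating step by step:
t=0: [170, 3, 10, 134, 114, 170, 154, 89, 108, 165, 97, 4, 159]
t=1: [155, 66, 101, 147, 150, 160, 159, 141, 157, 137, 147, 76, 115]
t=2: [163, 152, 185, 174, 158, 165, 166, 177, 159, 176, 173, 153, 185]
t=3: [139, 150, 114, 129, 151, 137, 134, 128, 142, 128, 126, 152, 120]
t=4: [196, 180, 211, 199, 175, 196, 201, 203, 191, 204, 208, 177, 210]
t=5: [78, 101, 62, 83, 109, 82, 73, 75, 82, 75, 66, 106, 68]
t=6: [143, 179, 128, 160, 190, 153, 139, 147, 146, 148, 131, 186, 138]
t=7: [184, 127, 196, 147, 113, 165, 185, 170, 182, 165, 194, 117, 181]

Answer: u_12(7) = 181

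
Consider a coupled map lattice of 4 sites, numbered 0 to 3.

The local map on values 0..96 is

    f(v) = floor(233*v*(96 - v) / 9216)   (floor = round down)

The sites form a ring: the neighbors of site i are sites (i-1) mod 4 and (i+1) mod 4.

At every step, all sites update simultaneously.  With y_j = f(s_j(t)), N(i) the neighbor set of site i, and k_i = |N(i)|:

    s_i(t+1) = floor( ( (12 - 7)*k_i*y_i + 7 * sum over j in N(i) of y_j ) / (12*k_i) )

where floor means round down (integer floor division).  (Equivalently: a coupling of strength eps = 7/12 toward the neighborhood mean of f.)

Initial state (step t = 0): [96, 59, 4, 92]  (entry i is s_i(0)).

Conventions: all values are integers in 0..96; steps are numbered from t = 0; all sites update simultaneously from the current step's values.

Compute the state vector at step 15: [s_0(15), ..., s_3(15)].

Answer: [56, 56, 56, 56]

Derivation:
t=0: [96, 59, 4, 92]
t=1: [18, 25, 22, 6]
t=2: [31, 40, 33, 27]
t=3: [50, 53, 51, 49]
t=4: [57, 57, 57, 58]
t=5: [55, 56, 55, 55]
t=6: [56, 56, 56, 57]
t=7: [56, 56, 56, 56]
t=8: [56, 56, 56, 56]
t=9: [56, 56, 56, 56]
t=10: [56, 56, 56, 56]
t=11: [56, 56, 56, 56]
t=12: [56, 56, 56, 56]
t=13: [56, 56, 56, 56]
t=14: [56, 56, 56, 56]
t=15: [56, 56, 56, 56]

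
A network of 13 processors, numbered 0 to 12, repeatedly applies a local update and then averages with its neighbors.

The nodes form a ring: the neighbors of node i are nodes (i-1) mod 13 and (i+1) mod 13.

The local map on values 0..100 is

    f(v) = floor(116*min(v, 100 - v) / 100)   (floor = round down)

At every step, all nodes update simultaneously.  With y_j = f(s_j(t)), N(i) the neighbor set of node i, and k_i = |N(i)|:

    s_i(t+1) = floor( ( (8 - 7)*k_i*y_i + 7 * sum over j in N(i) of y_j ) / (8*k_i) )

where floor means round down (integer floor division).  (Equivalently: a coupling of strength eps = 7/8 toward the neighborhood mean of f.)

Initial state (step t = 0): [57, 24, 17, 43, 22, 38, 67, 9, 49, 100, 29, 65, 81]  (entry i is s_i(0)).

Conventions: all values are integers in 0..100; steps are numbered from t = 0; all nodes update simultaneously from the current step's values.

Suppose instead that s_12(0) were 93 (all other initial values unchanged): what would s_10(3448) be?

Simulating step by step:
t=0: [57, 24, 17, 43, 22, 38, 67, 9, 49, 100, 29, 65, 93]
t=1: [21, 33, 35, 25, 43, 33, 28, 42, 11, 38, 21, 22, 39]
t=2: [39, 32, 34, 42, 35, 40, 41, 25, 41, 21, 33, 33, 27]
t=3: [35, 41, 42, 40, 46, 43, 38, 44, 29, 40, 31, 34, 40]
t=4: [45, 44, 46, 49, 48, 48, 49, 40, 46, 35, 41, 40, 40]
t=5: [48, 52, 53, 54, 55, 55, 51, 53, 44, 48, 43, 46, 48]
t=6: [55, 54, 54, 53, 52, 53, 53, 53, 54, 50, 53, 52, 54]
t=7: [52, 52, 53, 54, 54, 54, 54, 53, 55, 54, 56, 53, 53]
t=8: [54, 54, 54, 53, 53, 53, 53, 52, 53, 51, 53, 52, 54]
t=9: [53, 53, 53, 53, 54, 54, 54, 54, 55, 54, 55, 53, 53]
t=10: [54, 54, 54, 53, 53, 53, 53, 52, 52, 52, 53, 53, 54]
t=11: [53, 53, 53, 53, 54, 54, 54, 54, 55, 54, 54, 53, 53]
t=12: [54, 54, 54, 53, 53, 53, 53, 52, 52, 52, 53, 53, 54]

Answer: s_10(3448) = 53
Key observation: The state at step 10, [54, 54, 54, 53, 53, 53, 53, 52, 52, 52, 53, 53, 54], reappears at step 12: the system is in a cycle of period 2 from step 10 on.  Therefore the state at step 3448 equals the state at step 10 + ((3448 - 10) mod 2) = 10, which is [54, 54, 54, 53, 53, 53, 53, 52, 52, 52, 53, 53, 54].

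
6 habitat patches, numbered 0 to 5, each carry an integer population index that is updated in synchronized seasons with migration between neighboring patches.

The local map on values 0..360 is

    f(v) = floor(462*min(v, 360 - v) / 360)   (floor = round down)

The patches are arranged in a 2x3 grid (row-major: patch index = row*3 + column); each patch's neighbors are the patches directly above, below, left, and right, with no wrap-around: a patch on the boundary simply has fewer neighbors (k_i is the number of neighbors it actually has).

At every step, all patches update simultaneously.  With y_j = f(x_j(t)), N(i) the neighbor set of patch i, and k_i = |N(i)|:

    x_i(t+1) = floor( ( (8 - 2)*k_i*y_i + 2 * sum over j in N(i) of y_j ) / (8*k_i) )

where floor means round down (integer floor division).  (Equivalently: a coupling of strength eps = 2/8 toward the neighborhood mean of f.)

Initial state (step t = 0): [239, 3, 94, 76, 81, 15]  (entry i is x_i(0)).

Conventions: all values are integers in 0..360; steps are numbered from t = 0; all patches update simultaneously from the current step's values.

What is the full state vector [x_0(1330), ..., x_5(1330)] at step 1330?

Simulating step by step:
t=0: [239, 3, 94, 76, 81, 15]
t=1: [128, 33, 92, 105, 87, 42]
t=2: [145, 64, 100, 134, 102, 68]
t=3: [171, 98, 117, 167, 125, 97]
t=4: [206, 137, 143, 207, 158, 131]
t=5: [194, 179, 180, 196, 196, 174]
t=6: [214, 226, 229, 210, 212, 222]
t=7: [185, 173, 169, 191, 186, 177]
t=8: [222, 221, 218, 217, 222, 225]
t=9: [177, 178, 180, 181, 177, 174]
t=10: [227, 228, 229, 228, 226, 224]
t=11: [169, 169, 168, 169, 170, 172]
t=12: [216, 216, 215, 216, 217, 219]
t=13: [184, 184, 185, 183, 182, 181]
t=14: [225, 225, 224, 226, 227, 228]
t=15: [172, 172, 173, 171, 170, 169]
t=16: [219, 220, 221, 219, 218, 217]
t=17: [179, 179, 178, 180, 181, 182]
t=18: [229, 228, 228, 230, 229, 228]
t=19: [167, 168, 169, 166, 168, 168]
t=20: [214, 215, 215, 213, 214, 215]
t=21: [187, 186, 186, 187, 186, 186]
t=22: [222, 222, 223, 222, 222, 223]
t=23: [177, 176, 175, 177, 176, 175]
t=24: [226, 225, 224, 226, 225, 224]
t=25: [171, 172, 173, 171, 172, 173]
t=26: [219, 220, 221, 219, 220, 221]
t=27: [179, 179, 178, 179, 179, 178]
t=28: [229, 228, 228, 229, 228, 228]
t=29: [168, 168, 169, 168, 168, 169]
t=30: [215, 215, 215, 215, 215, 215]
t=31: [186, 186, 186, 186, 186, 186]
t=32: [223, 223, 223, 223, 223, 223]
t=33: [175, 175, 175, 175, 175, 175]
t=34: [224, 224, 224, 224, 224, 224]
t=35: [174, 174, 174, 174, 174, 174]
t=36: [223, 223, 223, 223, 223, 223]

Answer: [224, 224, 224, 224, 224, 224]
Key observation: The state at step 32, [223, 223, 223, 223, 223, 223], reappears at step 36: the system is in a cycle of period 4 from step 32 on.  Therefore the state at step 1330 equals the state at step 32 + ((1330 - 32) mod 4) = 34, which is [224, 224, 224, 224, 224, 224].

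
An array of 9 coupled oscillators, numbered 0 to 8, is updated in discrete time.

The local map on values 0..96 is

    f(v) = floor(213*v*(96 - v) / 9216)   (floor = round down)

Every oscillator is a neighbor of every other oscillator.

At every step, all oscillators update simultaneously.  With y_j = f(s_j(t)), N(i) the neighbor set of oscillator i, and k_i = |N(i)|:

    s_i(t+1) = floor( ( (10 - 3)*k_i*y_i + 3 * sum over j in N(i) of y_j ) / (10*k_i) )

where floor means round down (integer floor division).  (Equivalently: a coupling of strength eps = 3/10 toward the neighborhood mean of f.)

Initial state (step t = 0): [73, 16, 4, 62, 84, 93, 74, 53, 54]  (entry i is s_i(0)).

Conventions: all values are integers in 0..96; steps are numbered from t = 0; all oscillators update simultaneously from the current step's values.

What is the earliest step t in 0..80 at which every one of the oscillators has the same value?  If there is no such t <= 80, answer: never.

Answer: 4
Key observation: Synchronization is absorbing here: once all oscillators are equal they stay equal, and step 4 is the first all-equal step.

Derivation:
t=0: [73, 16, 4, 62, 84, 93, 74, 53, 54]  (not all equal)
t=1: [36, 30, 16, 42, 26, 14, 35, 45, 45]  (not all equal)
t=2: [47, 44, 34, 49, 42, 32, 47, 50, 50]  (not all equal)
t=3: [52, 51, 49, 52, 51, 48, 52, 52, 52]  (not all equal)
t=4: [52, 52, 52, 52, 52, 52, 52, 52, 52]  (all equal)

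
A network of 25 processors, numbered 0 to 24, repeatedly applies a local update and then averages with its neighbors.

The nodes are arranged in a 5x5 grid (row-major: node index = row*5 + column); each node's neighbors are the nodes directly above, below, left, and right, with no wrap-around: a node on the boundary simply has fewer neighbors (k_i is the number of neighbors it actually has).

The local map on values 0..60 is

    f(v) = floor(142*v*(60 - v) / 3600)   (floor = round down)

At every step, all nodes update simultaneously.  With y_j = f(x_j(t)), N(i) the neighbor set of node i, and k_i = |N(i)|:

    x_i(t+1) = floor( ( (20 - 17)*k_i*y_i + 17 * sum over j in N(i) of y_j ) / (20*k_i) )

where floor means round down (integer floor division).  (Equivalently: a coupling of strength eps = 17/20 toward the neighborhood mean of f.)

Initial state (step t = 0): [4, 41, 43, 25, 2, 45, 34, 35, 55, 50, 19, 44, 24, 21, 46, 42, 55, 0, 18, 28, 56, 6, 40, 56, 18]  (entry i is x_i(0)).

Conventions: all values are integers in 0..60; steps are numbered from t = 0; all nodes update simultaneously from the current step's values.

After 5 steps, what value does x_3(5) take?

Answer: x_3(5) = 34

Derivation:
t=0: [4, 41, 43, 25, 2, 45, 34, 35, 55, 50, 19, 44, 24, 21, 46, 42, 55, 0, 18, 28, 56, 6, 40, 56, 18]
t=1: [25, 24, 31, 17, 23, 24, 29, 27, 26, 13, 27, 27, 24, 25, 28, 17, 15, 22, 20, 28, 18, 15, 10, 26, 22]
t=2: [34, 34, 32, 33, 27, 34, 34, 34, 30, 32, 32, 32, 34, 33, 31, 29, 29, 28, 33, 33, 27, 24, 28, 28, 34]
t=3: [34, 34, 34, 35, 35, 34, 34, 34, 34, 35, 34, 34, 34, 34, 35, 35, 34, 34, 35, 34, 34, 34, 34, 34, 34]
t=4: [34, 34, 34, 34, 34, 34, 34, 34, 34, 34, 34, 34, 34, 34, 34, 34, 34, 34, 34, 34, 34, 34, 34, 34, 34]
t=5: [34, 34, 34, 34, 34, 34, 34, 34, 34, 34, 34, 34, 34, 34, 34, 34, 34, 34, 34, 34, 34, 34, 34, 34, 34]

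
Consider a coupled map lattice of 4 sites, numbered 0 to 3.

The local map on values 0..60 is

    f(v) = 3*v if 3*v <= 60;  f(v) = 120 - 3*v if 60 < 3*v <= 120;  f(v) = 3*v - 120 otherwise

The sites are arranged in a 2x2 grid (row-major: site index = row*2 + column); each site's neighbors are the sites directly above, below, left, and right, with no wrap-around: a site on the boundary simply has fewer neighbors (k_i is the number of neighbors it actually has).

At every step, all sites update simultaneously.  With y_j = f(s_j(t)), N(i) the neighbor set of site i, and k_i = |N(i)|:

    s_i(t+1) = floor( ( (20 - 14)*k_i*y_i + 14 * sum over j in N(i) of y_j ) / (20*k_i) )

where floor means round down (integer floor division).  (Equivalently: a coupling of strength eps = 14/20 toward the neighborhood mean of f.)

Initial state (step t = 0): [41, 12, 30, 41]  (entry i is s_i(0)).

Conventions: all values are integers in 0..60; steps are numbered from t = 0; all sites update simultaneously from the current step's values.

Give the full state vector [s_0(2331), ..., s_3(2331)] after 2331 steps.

Simulating step by step:
t=0: [41, 12, 30, 41]
t=1: [24, 12, 11, 24]
t=2: [38, 44, 43, 38]
t=3: [9, 7, 6, 9]
t=4: [21, 25, 24, 21]
t=5: [49, 53, 54, 49]
t=6: [36, 30, 31, 36]
t=7: [23, 17, 16, 23]
t=8: [49, 51, 50, 49]
t=9: [30, 28, 27, 30]
t=10: [35, 31, 32, 35]
t=11: [22, 18, 17, 22]
t=12: [52, 54, 53, 52]
t=13: [39, 37, 36, 39]
t=14: [8, 4, 5, 8]
t=15: [16, 20, 21, 16]
t=16: [55, 51, 50, 55]
t=17: [35, 41, 40, 35]
t=18: [5, 11, 10, 5]
t=19: [26, 20, 19, 26]
t=20: [53, 47, 46, 53]
t=21: [25, 33, 32, 25]
t=22: [29, 37, 38, 29]
t=23: [15, 25, 24, 15]
t=24: [46, 45, 45, 46]
t=25: [15, 17, 17, 15]
t=26: [49, 46, 46, 49]
t=27: [20, 24, 24, 20]
t=28: [51, 56, 56, 51]
t=29: [43, 37, 37, 43]
t=30: [9, 9, 9, 9]
t=31: [27, 27, 27, 27]
t=32: [39, 39, 39, 39]
t=33: [3, 3, 3, 3]
t=34: [9, 9, 9, 9]

Answer: [27, 27, 27, 27]
Key observation: The state at step 30, [9, 9, 9, 9], reappears at step 34: the system is in a cycle of period 4 from step 30 on.  Therefore the state at step 2331 equals the state at step 30 + ((2331 - 30) mod 4) = 31, which is [27, 27, 27, 27].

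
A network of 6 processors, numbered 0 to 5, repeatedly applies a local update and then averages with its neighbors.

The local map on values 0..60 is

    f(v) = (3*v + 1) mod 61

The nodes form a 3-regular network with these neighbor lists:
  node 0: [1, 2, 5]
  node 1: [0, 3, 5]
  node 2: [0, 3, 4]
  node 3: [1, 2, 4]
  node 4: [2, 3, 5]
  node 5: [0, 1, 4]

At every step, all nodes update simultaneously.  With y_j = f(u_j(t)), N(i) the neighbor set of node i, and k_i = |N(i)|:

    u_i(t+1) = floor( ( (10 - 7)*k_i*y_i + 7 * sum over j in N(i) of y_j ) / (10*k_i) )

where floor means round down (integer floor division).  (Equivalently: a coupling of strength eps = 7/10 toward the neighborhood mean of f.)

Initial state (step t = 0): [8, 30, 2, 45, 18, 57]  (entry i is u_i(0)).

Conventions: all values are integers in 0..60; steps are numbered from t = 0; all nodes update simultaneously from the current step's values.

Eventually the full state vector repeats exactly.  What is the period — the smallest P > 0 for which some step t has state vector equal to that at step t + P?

Answer: 10
Key observation: The state at step 16, [8, 8, 8, 8, 8, 8], reappears at step 26 — and no state repeats earlier — so the cycle the system enters has period 10.

Derivation:
t=0: [8, 30, 2, 45, 18, 57]
t=1: [27, 29, 24, 25, 33, 40]
t=2: [29, 30, 21, 22, 32, 38]
t=3: [28, 29, 17, 17, 25, 37]
t=4: [37, 37, 36, 37, 40, 30]
t=5: [45, 46, 52, 52, 48, 46]
t=6: [20, 20, 27, 28, 27, 17]
t=7: [17, 17, 16, 17, 28, 20]
t=8: [39, 39, 44, 44, 30, 29]
t=9: [39, 39, 26, 26, 20, 41]
t=10: [35, 35, 22, 22, 8, 27]
t=11: [30, 30, 19, 19, 15, 33]
t=12: [38, 38, 48, 48, 49, 36]
t=13: [45, 45, 30, 30, 29, 45]
t=14: [17, 17, 25, 25, 25, 17]
t=15: [43, 43, 23, 23, 23, 43]
t=16: [8, 8, 8, 8, 8, 8]
t=17: [25, 25, 25, 25, 25, 25]
t=18: [15, 15, 15, 15, 15, 15]
t=19: [46, 46, 46, 46, 46, 46]
t=20: [17, 17, 17, 17, 17, 17]
t=21: [52, 52, 52, 52, 52, 52]
t=22: [35, 35, 35, 35, 35, 35]
t=23: [45, 45, 45, 45, 45, 45]
t=24: [14, 14, 14, 14, 14, 14]
t=25: [43, 43, 43, 43, 43, 43]
t=26: [8, 8, 8, 8, 8, 8]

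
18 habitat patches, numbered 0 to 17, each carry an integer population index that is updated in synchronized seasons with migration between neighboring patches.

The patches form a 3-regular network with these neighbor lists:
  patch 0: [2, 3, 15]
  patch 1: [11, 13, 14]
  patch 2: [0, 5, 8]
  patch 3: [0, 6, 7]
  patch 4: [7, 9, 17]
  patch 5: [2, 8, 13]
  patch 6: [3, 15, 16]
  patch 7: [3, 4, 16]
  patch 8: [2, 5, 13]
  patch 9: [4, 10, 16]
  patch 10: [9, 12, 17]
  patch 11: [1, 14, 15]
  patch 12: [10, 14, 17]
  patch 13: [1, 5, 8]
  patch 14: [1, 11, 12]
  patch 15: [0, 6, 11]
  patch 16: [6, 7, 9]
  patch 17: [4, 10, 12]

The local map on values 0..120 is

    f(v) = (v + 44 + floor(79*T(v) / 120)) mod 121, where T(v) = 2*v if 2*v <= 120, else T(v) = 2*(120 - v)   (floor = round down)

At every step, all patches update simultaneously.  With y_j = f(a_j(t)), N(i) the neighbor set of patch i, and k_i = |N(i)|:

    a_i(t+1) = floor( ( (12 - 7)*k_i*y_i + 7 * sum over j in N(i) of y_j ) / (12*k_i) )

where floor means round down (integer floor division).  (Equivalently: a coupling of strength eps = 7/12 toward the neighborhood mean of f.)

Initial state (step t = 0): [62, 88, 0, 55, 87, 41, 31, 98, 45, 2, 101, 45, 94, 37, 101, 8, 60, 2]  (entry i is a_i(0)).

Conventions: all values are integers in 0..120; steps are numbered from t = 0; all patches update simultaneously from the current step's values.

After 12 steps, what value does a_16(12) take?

Answer: a_16(12) = 73

Derivation:
t=0: [62, 88, 0, 55, 87, 41, 31, 98, 45, 2, 101, 45, 94, 37, 101, 8, 60, 2]
t=1: [55, 38, 38, 64, 50, 22, 81, 52, 24, 51, 49, 43, 49, 22, 45, 65, 67, 49]
t=2: [46, 32, 51, 53, 39, 78, 57, 48, 79, 42, 36, 28, 34, 78, 24, 49, 51, 36]
t=3: [35, 100, 44, 41, 17, 52, 46, 33, 52, 20, 7, 94, 22, 67, 85, 52, 38, 6]
t=4: [18, 52, 27, 36, 86, 42, 25, 71, 42, 67, 71, 49, 72, 50, 60, 34, 51, 69]
t=5: [57, 44, 68, 49, 56, 40, 51, 43, 40, 54, 58, 35, 58, 31, 52, 43, 59, 57]
t=6: [45, 41, 41, 37, 45, 43, 39, 37, 43, 52, 54, 18, 53, 58, 34, 28, 46, 55]
t=7: [37, 34, 20, 12, 30, 27, 33, 15, 27, 38, 46, 59, 38, 35, 29, 69, 24, 44]
t=8: [46, 34, 80, 69, 69, 83, 94, 87, 83, 51, 21, 57, 36, 43, 60, 60, 81, 39]
t=9: [46, 27, 49, 50, 45, 47, 55, 55, 47, 57, 50, 47, 34, 30, 37, 52, 51, 35]
t=10: [34, 73, 32, 40, 32, 47, 44, 41, 47, 43, 27, 43, 10, 79, 30, 39, 47, 14]
t=11: [28, 60, 61, 14, 71, 52, 21, 38, 52, 58, 76, 44, 85, 46, 75, 14, 25, 88]
t=12: [86, 47, 63, 72, 47, 43, 87, 50, 43, 65, 55, 47, 54, 40, 50, 75, 73, 54]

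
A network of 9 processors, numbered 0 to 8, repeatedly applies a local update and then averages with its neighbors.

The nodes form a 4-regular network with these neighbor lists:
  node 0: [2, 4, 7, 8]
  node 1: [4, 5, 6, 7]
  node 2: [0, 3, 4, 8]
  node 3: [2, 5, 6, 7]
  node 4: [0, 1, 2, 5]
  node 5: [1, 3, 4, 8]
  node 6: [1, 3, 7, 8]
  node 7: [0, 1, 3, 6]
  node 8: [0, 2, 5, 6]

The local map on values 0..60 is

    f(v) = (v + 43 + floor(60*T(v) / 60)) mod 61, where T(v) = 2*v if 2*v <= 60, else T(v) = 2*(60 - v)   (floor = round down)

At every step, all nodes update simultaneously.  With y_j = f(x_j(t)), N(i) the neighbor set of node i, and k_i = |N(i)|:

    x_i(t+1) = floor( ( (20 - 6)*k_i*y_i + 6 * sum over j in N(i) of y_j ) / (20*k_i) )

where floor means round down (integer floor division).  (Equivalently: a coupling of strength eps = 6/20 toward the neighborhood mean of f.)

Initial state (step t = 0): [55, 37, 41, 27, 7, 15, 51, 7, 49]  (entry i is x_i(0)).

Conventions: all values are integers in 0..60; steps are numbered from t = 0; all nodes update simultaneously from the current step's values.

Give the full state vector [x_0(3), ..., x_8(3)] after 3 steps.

Simulating step by step:
t=0: [55, 37, 41, 27, 7, 15, 51, 7, 49]
t=1: [37, 9, 7, 7, 7, 23, 40, 9, 46]
t=2: [8, 11, 7, 6, 7, 41, 6, 7, 43]
t=3: [9, 10, 7, 0, 3, 5, 5, 3, 41]

Answer: [9, 10, 7, 0, 3, 5, 5, 3, 41]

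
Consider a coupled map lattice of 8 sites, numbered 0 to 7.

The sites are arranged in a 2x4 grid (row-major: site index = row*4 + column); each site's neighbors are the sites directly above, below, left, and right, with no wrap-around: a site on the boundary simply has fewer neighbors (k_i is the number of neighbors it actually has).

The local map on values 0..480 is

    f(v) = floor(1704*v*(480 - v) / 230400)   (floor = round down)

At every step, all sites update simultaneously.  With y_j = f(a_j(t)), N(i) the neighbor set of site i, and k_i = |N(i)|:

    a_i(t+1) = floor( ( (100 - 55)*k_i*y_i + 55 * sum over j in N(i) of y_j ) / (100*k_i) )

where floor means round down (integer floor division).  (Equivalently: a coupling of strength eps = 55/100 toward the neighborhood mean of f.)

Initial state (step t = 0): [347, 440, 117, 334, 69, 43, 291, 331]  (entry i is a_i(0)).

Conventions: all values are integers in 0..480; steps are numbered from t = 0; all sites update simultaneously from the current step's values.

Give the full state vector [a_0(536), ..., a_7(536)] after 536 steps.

Simulating step by step:
t=0: [347, 440, 117, 334, 69, 43, 291, 331]
t=1: [246, 203, 305, 348, 225, 198, 332, 374]
t=2: [421, 412, 382, 341, 420, 405, 364, 324]
t=3: [190, 218, 283, 335, 195, 230, 300, 349]
t=4: [412, 417, 401, 367, 413, 417, 394, 360]
t=5: [202, 203, 242, 289, 202, 206, 249, 296]
t=6: [415, 417, 420, 411, 415, 417, 419, 409]
t=7: [197, 193, 192, 204, 197, 194, 193, 205]
t=8: [411, 409, 409, 413, 411, 410, 410, 414]
t=9: [210, 212, 211, 206, 209, 211, 210, 205]
t=10: [419, 419, 418, 417, 418, 419, 418, 417]
t=11: [189, 189, 191, 193, 189, 189, 191, 193]
t=12: [406, 406, 407, 408, 406, 406, 407, 408]
t=13: [222, 221, 219, 217, 222, 221, 219, 217]
t=14: [423, 422, 422, 422, 423, 422, 422, 422]
t=15: [178, 180, 181, 181, 178, 180, 181, 181]
t=16: [397, 398, 399, 400, 397, 398, 399, 400]
t=17: [242, 241, 238, 236, 242, 241, 238, 236]
t=18: [425, 425, 425, 425, 425, 425, 425, 425]
t=19: [172, 172, 172, 172, 172, 172, 172, 172]
t=20: [391, 391, 391, 391, 391, 391, 391, 391]
t=21: [257, 257, 257, 257, 257, 257, 257, 257]
t=22: [423, 423, 423, 423, 423, 423, 423, 423]
t=23: [178, 178, 178, 178, 178, 178, 178, 178]
t=24: [397, 397, 397, 397, 397, 397, 397, 397]
t=25: [243, 243, 243, 243, 243, 243, 243, 243]
t=26: [425, 425, 425, 425, 425, 425, 425, 425]

Answer: [397, 397, 397, 397, 397, 397, 397, 397]
Key observation: The state at step 18, [425, 425, 425, 425, 425, 425, 425, 425], reappears at step 26: the system is in a cycle of period 8 from step 18 on.  Therefore the state at step 536 equals the state at step 18 + ((536 - 18) mod 8) = 24, which is [397, 397, 397, 397, 397, 397, 397, 397].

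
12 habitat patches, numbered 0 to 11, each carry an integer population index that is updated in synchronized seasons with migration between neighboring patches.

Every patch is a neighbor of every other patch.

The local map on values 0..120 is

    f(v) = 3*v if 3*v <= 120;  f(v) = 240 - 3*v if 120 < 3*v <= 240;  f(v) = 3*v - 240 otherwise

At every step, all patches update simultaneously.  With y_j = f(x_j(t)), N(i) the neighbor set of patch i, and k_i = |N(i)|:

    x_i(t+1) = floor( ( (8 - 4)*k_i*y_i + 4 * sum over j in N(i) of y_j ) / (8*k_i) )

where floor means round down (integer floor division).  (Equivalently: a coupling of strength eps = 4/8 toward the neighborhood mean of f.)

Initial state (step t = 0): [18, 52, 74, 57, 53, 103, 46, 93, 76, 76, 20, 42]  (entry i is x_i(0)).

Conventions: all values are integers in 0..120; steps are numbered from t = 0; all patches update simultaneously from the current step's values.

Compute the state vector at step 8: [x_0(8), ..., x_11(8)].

Answer: [79, 42, 87, 46, 39, 46, 37, 87, 82, 82, 82, 42]

Derivation:
t=0: [18, 52, 74, 57, 53, 103, 46, 93, 76, 76, 20, 42]
t=1: [57, 70, 40, 63, 69, 63, 78, 50, 37, 37, 59, 84]
t=2: [65, 47, 88, 57, 48, 57, 36, 74, 84, 84, 62, 39]
t=3: [53, 77, 43, 64, 76, 64, 81, 41, 38, 38, 57, 86]
t=4: [70, 37, 84, 55, 39, 55, 35, 87, 85, 85, 65, 42]
t=5: [47, 83, 38, 67, 86, 67, 81, 42, 40, 40, 53, 85]
t=6: [80, 39, 86, 52, 43, 52, 36, 86, 89, 89, 71, 41]
t=7: [33, 86, 41, 71, 84, 71, 82, 41, 45, 45, 45, 86]
t=8: [79, 42, 87, 46, 39, 46, 37, 87, 82, 82, 82, 42]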